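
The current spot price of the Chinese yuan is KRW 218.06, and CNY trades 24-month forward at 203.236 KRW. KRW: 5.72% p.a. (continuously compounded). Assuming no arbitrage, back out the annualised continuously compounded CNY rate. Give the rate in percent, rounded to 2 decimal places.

T = 2 years.
CIP gives F = S · g_KRW/g_CNY, so g_KRW/g_CNY = 203.236/218.06 = 0.9320187.
The KRW side grows by e^(0.0572×2) = 1.1212005.
Hence g_CNY = 1.2029807.
Take logs: ln 1.2029807 / 2 = 0.092401, so 9.24%.

9.24%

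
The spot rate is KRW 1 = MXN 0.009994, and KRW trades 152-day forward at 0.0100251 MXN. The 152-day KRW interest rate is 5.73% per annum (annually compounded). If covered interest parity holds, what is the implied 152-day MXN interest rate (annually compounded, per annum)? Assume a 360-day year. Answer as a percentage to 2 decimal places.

T = 152/360 years.
CIP gives F = S · g_MXN/g_KRW, so g_MXN/g_KRW = 0.0100251/0.009994 = 1.0031119.
KRW growth factor: (1 + 0.0573)^(152/360) = 1.0238045.
So the MXN growth factor = 1.0269905.
Annualise: 1.0269905^(360/152) − 1 = 0.065109 = 6.51%.

6.51%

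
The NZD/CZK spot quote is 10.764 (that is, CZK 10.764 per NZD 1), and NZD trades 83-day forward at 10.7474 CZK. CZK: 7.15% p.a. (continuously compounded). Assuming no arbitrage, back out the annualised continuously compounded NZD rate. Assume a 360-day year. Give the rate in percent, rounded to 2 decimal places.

7.82%

T = 83/360 years.
CIP gives F = S · g_CZK/g_NZD, so g_CZK/g_NZD = 10.7474/10.764 = 0.9984578.
CZK growth factor: e^(0.0715×83/360) = 1.0166213.
Hence g_NZD = 1.0181916.
Take logs: ln 1.0181916 / (83/360) = 0.078194, so 7.82%.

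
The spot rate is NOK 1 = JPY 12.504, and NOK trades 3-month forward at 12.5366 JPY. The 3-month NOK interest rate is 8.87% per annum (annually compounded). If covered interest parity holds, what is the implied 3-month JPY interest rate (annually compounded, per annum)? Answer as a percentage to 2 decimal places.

10.01%

T = 3/12 years.
F/S = 12.5366/12.504 = 1.0026072 = (growth of JPY) / (growth of NOK).
The NOK side grows by (1 + 0.0887)^(3/12) = 1.0214734.
That pins the JPY growth at 1.0241366.
r = 1.0241366^(12/3) − 1 = 0.100098 → 10.01%.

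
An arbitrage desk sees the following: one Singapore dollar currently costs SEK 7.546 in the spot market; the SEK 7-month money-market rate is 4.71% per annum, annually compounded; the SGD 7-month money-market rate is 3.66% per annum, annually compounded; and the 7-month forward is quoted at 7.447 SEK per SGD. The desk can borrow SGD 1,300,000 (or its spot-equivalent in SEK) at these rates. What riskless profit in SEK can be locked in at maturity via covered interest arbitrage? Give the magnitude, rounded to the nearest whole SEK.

SEK 190,495

T = 7/12 years.
Invest the SGD and cover forward: 1,300,000 × 1.021189959 × 7.447 = SEK 9,886,242.11.
Convert at spot and invest in SEK: 1,300,000 × 7.546 × 1.027211233 = SEK 10,076,736.75.
The quoted forward undervalues SGD, so borrow SGD, convert to SEK at spot, deposit the SEK at 4.71%, and buy SGD forward at 7.447 to cover the loan.
Profit = 10,076,736.75 − 9,886,242.11 = SEK 190,495.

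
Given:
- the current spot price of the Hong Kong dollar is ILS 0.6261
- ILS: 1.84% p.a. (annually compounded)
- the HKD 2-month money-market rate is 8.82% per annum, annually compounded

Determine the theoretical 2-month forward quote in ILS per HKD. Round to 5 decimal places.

0.61922

T = 2/12 years.
ILS growth factor: (1 + 0.0184)^(2/12) = 1.0030434.
Growth of 1 HKD over T: (1 + 0.0882)^(2/12) = 1.0141872.
Forward (ILS per HKD) = 0.6261 × 1.0030434 / 1.0141872 = 0.6192205.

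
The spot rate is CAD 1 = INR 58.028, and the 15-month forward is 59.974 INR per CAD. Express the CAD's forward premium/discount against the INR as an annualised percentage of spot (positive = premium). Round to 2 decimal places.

+2.68%

T = 15/12 years.
(F − S)/S = (59.974 − 58.028)/58.028 = 0.0335355.
Annualise by dividing by T: 0.0335355 / (15/12) = 0.026828 → 2.68%.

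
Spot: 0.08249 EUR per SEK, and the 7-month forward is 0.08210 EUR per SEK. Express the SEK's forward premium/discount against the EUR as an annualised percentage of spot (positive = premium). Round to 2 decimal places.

-0.81%

T = 7/12 years.
(F − S)/S = (0.08210 − 0.08249)/0.08249 = -0.0047278.
×(1/T) gives -0.81% p.a.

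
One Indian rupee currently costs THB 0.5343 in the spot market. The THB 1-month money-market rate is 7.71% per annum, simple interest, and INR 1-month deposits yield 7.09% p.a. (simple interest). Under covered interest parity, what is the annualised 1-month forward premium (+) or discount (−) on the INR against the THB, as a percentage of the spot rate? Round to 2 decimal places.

T = 1/12 years.
CIP forward (THB per INR) = 0.5343 × 1.006425/1.0059083 = 0.5345745.
(F − S)/S ÷ T = (0.5345745 − 0.5343)/0.5343/(1/12) = 0.006165 → 0.62%.

+0.62%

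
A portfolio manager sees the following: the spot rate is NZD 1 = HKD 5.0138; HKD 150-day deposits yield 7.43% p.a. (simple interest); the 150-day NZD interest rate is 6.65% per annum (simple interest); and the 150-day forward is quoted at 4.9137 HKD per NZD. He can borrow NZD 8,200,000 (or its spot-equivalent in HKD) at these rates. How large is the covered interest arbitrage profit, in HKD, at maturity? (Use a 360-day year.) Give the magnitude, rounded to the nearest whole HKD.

HKD 977,181

T = 150/360 years.
Keep in NZD, deliver into the forward: 8,200,000·1.0277083333·4.9137 = HKD 41,408,773.59.
Swap to HKD now, deposit: 8,200,000·5.0138·1.0309583333 = HKD 42,385,954.91.
The quoted forward undervalues NZD, so borrow NZD, convert to HKD at spot, deposit the HKD at 7.43%, and buy NZD forward at 4.9137 to cover the loan.
The gap between the two covered legs is HKD 977,181.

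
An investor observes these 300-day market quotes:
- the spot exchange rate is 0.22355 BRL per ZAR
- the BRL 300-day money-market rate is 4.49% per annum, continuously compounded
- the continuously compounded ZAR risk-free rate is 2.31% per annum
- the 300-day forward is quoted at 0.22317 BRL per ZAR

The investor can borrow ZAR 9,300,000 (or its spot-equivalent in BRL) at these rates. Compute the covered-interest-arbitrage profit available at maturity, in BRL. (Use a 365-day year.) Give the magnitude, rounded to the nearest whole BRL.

T = 300/365 years.
Invest the ZAR and cover forward: 9,300,000 × 1.019167687 × 0.22317 = BRL 2,115,263.17.
Convert at spot and invest in BRL: 9,300,000 × 0.22355 × 1.037593521 = BRL 2,157,172.49.
The quoted forward undervalues ZAR, so borrow ZAR, convert to BRL at spot, deposit the BRL at 4.49%, and buy ZAR forward at 0.22317 to cover the loan.
Arbitrage profit = |2,115,263.17 − 2,157,172.49| = BRL 41,909.

BRL 41,909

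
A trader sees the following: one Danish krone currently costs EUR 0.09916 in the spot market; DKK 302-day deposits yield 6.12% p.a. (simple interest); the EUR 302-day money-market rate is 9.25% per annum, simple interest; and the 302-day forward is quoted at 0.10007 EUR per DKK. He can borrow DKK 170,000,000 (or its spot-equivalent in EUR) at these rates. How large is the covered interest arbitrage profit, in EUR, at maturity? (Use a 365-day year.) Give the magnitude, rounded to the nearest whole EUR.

EUR 274,026

T = 302/365 years.
Keep in DKK, deliver into the forward: 170,000,000·1.0506367123·0.10007 = EUR 17,873,326.69.
Swap to EUR now, deposit: 170,000,000·0.09916·1.0765342466 = EUR 18,147,353.10.
The quoted forward undervalues DKK, so borrow DKK, convert to EUR at spot, deposit the EUR at 9.25%, and buy DKK forward at 0.10007 to cover the loan.
The gap between the two covered legs is EUR 274,026.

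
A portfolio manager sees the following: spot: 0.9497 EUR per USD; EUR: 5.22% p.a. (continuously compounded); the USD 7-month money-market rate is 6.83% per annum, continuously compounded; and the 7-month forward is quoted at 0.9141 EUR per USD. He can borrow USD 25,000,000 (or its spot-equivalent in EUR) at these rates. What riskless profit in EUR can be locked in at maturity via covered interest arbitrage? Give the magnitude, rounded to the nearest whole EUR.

T = 7/12 years.
Keep in USD, deliver into the forward: 25,000,000·1.0406459922·0.9141 = EUR 23,781,362.54.
Swap to EUR now, deposit: 25,000,000·0.9497·1.0309183428 = EUR 24,476,578.75.
The quoted forward undervalues USD, so borrow USD, convert to EUR at spot, deposit the EUR at 5.22%, and buy USD forward at 0.9141 to cover the loan.
The gap between the two covered legs is EUR 695,216.

EUR 695,216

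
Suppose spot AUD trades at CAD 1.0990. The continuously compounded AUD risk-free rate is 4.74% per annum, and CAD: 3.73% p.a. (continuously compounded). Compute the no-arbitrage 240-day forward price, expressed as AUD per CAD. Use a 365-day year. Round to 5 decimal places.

T = 240/365 years.
CAD accumulates by e^(0.0373×240/365) = 1.0248293.
Growth of 1 AUD over T: e^(0.0474×240/365) = 1.0316579.
CIP: F = S · (grow CAD)/(grow AUD) = 1.099 × 1.0248293/1.0316579 = 1.091726 CAD per AUD.
Quoted the other way: 1/1.091726 = 0.91598 AUD per CAD.

0.91598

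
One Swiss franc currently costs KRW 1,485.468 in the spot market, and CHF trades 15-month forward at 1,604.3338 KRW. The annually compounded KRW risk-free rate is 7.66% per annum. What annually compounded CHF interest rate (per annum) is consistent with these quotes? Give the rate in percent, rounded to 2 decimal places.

T = 15/12 years.
CIP gives F = S · g_KRW/g_CHF, so g_KRW/g_CHF = 1604.3338/1485.468 = 1.0800191.
KRW growth factor: (1 + 0.0766)^(15/12) = 1.0966498.
That pins the CHF growth at 1.0153985.
Annualise: 1.0153985^(12/15) − 1 = 0.012300 = 1.23%.

1.23%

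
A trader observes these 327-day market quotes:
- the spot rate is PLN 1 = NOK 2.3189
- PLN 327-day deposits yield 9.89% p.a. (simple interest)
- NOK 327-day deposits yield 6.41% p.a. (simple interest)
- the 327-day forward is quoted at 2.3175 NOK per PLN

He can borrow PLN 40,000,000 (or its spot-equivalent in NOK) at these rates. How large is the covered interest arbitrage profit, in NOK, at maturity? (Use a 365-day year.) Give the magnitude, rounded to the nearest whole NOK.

NOK 2,830,891

T = 327/365 years.
Route A — deposit PLN, sell forward: 40,000,000 × 1.0886035616 × 2.3175 = NOK 100,913,550.16.
Route B — convert at spot, deposit NOK: 40,000,000 × 2.3189 × 1.0574265753 = NOK 98,082,659.42.
The quoted forward overvalues PLN, so borrow NOK, buy PLN at spot, deposit the PLN at 9.89%, and sell the proceeds forward at 2.3175.
Arbitrage profit = |100,913,550.16 − 98,082,659.42| = NOK 2,830,891.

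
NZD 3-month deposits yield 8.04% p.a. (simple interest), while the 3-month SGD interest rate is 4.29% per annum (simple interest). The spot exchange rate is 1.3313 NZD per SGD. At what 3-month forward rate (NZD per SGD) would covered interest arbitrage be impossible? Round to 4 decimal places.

T = 3/12 years.
NZD accumulates by 1 + 0.0804×3/12 = 1.020100.
SGD accumulates by 1 + 0.0429×3/12 = 1.010725.
Forward (NZD per SGD) = 1.3313 × 1.020100 / 1.010725 = 1.343648.

1.3436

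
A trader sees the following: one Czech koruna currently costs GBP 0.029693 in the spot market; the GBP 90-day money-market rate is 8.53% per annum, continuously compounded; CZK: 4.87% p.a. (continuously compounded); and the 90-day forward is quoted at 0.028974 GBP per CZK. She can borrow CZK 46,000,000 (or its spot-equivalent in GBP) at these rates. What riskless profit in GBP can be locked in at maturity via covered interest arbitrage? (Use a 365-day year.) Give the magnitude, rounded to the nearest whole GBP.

GBP 46,006

T = 90/365 years.
Route A — deposit CZK, sell forward: 46,000,000 × 1.012080607 × 0.028974 = GBP 1,348,905.08.
Route B — convert at spot, deposit GBP: 46,000,000 × 0.029693 × 1.021255627 = GBP 1,394,910.59.
The quoted forward undervalues CZK, so borrow CZK, convert to GBP at spot, deposit the GBP at 8.53%, and buy CZK forward at 0.028974 to cover the loan.
Profit = 1,394,910.59 − 1,348,905.08 = GBP 46,006.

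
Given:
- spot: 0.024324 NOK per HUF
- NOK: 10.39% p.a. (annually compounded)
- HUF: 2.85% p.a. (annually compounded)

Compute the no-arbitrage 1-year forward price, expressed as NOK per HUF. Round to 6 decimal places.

0.026107

T = 1 year.
NOK accumulates by (1 + 0.1039)^1 = 1.103900.
Growth of 1 HUF over T: (1 + 0.0285)^1 = 1.028500.
So F = 0.024324 × 1.103900 / 1.028500 = 0.02610721 (NOK/HUF).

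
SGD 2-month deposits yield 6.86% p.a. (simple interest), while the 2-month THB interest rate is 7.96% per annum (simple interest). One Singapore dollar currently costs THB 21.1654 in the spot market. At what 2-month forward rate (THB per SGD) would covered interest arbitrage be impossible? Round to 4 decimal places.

T = 2/12 years.
Growth of 1 THB over T: 1 + 0.0796×2/12 = 1.01326667.
Growth of 1 SGD over T: 1 + 0.0686×2/12 = 1.01143333.
CIP: F = S · (grow THB)/(grow SGD) = 21.1654 × 1.01326667/1.01143333 = 21.203765 THB per SGD.

21.2038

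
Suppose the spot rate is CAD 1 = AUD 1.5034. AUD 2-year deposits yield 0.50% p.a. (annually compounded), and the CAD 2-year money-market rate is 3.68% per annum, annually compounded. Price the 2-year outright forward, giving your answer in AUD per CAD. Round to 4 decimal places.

1.4126

T = 2 years.
AUD accumulates by (1 + 0.0050)^2 = 1.010025.
Growth of 1 CAD over T: (1 + 0.0368)^2 = 1.0749542.
Forward (AUD per CAD) = 1.5034 × 1.010025 / 1.0749542 = 1.412592.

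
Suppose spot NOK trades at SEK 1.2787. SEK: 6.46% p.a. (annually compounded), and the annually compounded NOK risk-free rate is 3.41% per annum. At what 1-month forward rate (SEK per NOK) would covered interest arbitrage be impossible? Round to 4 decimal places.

T = 1/12 years.
Growth of 1 SEK over T: (1 + 0.0646)^(1/12) = 1.0052302.
NOK accumulates by (1 + 0.0341)^(1/12) = 1.0027982.
So F = 1.2787 × 1.0052302 / 1.0027982 = 1.281801 (SEK/NOK).

1.2818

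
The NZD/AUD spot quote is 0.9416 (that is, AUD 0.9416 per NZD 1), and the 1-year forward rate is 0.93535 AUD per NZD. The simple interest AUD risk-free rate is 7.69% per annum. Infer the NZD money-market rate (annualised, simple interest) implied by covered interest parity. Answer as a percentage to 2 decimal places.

8.41%

T = 1 year.
By CIP, F/S equals the AUD-to-NZD growth ratio: 0.93535/0.9416 = 0.9933624.
The AUD side grows by 1 + 0.0769×1 = 1.076900.
So the NZD growth factor = 1.0840958.
(1.0840958 − 1)/T = 0.084096, i.e. 8.41%.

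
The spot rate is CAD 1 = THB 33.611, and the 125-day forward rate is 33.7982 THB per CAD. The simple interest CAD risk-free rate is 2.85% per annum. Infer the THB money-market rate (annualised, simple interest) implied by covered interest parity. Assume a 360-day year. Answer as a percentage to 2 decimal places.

T = 125/360 years.
By CIP, F/S equals the THB-to-CAD growth ratio: 33.7982/33.611 = 1.0055696.
CAD growth factor: 1 + 0.0285×125/360 = 1.0098958.
That pins the THB growth at 1.0155205.
(1.0155205 − 1)/T = 0.044699, i.e. 4.47%.

4.47%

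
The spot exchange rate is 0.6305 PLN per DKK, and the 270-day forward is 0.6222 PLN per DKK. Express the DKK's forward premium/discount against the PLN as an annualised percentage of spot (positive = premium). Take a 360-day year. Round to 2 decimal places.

-1.76%

T = 270/360 years.
DKK trades forward at -1.31642% vs spot over the period.
Annualise by dividing by T: -0.0131642 / (270/360) = -0.017552 → -1.76%.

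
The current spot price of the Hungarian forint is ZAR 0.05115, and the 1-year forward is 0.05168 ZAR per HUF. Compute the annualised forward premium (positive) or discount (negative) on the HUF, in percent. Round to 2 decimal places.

+1.04%

T = 1 year.
Period premium: (0.05168 − 0.05115)/0.05115 = 0.0103617.
Per annum: 0.0103617 / 1 = 0.010362 = 1.04%.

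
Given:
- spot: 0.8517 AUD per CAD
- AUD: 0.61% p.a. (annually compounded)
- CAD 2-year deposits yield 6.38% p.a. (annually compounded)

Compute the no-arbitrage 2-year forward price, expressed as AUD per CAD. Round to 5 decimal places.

T = 2 years.
AUD accumulates by (1 + 0.0061)^2 = 1.0122372.
Growth of 1 CAD over T: (1 + 0.0638)^2 = 1.1316704.
CIP: F = S · (grow AUD)/(grow CAD) = 0.8517 × 1.0122372/1.1316704 = 0.7618141 AUD per CAD.

0.76181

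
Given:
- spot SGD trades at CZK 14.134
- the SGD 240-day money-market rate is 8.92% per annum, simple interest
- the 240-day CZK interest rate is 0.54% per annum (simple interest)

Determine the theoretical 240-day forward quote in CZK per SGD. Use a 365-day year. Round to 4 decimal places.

T = 240/365 years.
CZK growth factor: 1 + 0.0054×240/365 = 1.00355068.
Growth of 1 SGD over T: 1 + 0.0892×240/365 = 1.05865205.
Forward (CZK per SGD) = 14.134 × 1.00355068 / 1.05865205 = 13.398345.

13.3983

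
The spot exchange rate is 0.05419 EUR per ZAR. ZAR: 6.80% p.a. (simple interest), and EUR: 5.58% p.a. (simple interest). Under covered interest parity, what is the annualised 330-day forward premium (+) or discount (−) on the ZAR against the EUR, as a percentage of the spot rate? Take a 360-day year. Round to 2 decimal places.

T = 330/360 years.
F = S · g_EUR/g_ZAR = 0.05419 × 1.051150/1.0623333 = 0.05361954.
(F − S)/S ÷ T = (0.05361954 − 0.05419)/0.05419/(330/360) = -0.011484 → -1.15%.

-1.15%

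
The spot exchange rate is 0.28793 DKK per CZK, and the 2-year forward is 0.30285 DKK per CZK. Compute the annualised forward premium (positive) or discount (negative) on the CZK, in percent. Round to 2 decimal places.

+2.59%

T = 2 years.
CZK trades forward at +5.18182% vs spot over the period.
Per annum: 0.0518182 / 2 = 0.025909 = 2.59%.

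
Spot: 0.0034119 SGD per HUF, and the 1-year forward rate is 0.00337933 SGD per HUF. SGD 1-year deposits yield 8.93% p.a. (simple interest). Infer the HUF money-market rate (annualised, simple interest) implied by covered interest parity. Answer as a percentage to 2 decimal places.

T = 1 year.
CIP gives F = S · g_SGD/g_HUF, so g_SGD/g_HUF = 0.00337933/0.0034119 = 0.9904540.
SGD growth factor: 1 + 0.0893×1 = 1.089300.
Hence g_HUF = 1.0997987.
(1.0997987 − 1)/T = 0.099799, i.e. 9.98%.

9.98%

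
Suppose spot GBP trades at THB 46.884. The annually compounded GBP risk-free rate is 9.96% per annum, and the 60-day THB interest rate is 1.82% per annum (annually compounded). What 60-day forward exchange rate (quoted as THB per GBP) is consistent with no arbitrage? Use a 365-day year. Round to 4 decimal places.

46.2950

T = 60/365 years.
THB accumulates by (1 + 0.0182)^(60/365) = 1.00296928.
Growth of 1 GBP over T: (1 + 0.0996)^(60/365) = 1.01573008.
CIP: F = S · (grow THB)/(grow GBP) = 46.884 × 1.00296928/1.01573008 = 46.294988 THB per GBP.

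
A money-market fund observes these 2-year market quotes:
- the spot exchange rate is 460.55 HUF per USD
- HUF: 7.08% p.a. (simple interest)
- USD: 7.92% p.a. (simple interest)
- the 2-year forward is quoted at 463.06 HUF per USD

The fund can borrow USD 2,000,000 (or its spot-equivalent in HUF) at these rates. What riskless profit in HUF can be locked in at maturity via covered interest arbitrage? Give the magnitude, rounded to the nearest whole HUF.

T = 2 years.
Route A — deposit USD, sell forward: 2,000,000 × 1.158400 × 463.06 = HUF 1,072,817,408.00.
Route B — convert at spot, deposit HUF: 2,000,000 × 460.55 × 1.141600 = HUF 1,051,527,760.00.
The quoted forward overvalues USD, so borrow HUF, buy USD at spot, deposit the USD at 7.92%, and sell the proceeds forward at 463.06.
Profit = 1,072,817,408.00 − 1,051,527,760.00 = HUF 21,289,648.

HUF 21,289,648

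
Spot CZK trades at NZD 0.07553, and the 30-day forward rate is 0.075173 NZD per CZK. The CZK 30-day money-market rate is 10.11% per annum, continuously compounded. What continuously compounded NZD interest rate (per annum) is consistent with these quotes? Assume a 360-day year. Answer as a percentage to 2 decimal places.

T = 30/360 years.
By CIP, F/S equals the NZD-to-CZK growth ratio: 0.075173/0.07553 = 0.9952734.
The CZK side grows by e^(0.1011×30/360) = 1.0084606.
So the NZD growth factor = 1.003694.
r = ln(1.003694)/(30/360) = 0.044246 → 4.42%.

4.42%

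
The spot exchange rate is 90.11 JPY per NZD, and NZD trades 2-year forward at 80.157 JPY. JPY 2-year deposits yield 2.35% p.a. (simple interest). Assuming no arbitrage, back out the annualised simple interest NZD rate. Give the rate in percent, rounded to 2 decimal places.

8.85%

T = 2 years.
F/S = 80.157/90.11 = 0.8895461 = (growth of JPY) / (growth of NZD).
JPY growth factor: 1 + 0.0235×2 = 1.047000.
So the NZD growth factor = 1.1770048.
(1.1770048 − 1)/T = 0.088502, i.e. 8.85%.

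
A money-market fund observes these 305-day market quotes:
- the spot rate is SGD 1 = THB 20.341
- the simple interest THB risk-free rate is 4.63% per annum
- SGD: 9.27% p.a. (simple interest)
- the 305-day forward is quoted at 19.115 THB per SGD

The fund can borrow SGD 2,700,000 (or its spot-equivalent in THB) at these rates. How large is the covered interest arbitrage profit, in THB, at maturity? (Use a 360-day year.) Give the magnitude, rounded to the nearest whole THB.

THB 1,411,181

T = 305/360 years.
Keep in SGD, deliver into the forward: 2,700,000·1.0785375·19.115 = THB 55,663,859.64.
Swap to THB now, deposit: 2,700,000·20.341·1.0392263889 = THB 57,075,040.74.
The quoted forward undervalues SGD, so borrow SGD, convert to THB at spot, deposit the THB at 4.63%, and buy SGD forward at 19.115 to cover the loan.
The gap between the two covered legs is THB 1,411,181.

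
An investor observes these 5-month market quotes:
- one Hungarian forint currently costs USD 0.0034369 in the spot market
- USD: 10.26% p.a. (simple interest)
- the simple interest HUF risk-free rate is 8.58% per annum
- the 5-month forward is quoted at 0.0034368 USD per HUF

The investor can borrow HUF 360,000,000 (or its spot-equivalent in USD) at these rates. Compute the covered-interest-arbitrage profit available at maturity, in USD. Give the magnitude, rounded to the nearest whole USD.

USD 8,698

T = 5/12 years.
Keep in HUF, deliver into the forward: 360,000,000·1.035750·0.0034368 = USD 1,281,479.62.
Swap to USD now, deposit: 360,000,000·0.0034369·1.042750 = USD 1,290,177.89.
The quoted forward undervalues HUF, so borrow HUF, convert to USD at spot, deposit the USD at 10.26%, and buy HUF forward at 0.0034368 to cover the loan.
The gap between the two covered legs is USD 8,698.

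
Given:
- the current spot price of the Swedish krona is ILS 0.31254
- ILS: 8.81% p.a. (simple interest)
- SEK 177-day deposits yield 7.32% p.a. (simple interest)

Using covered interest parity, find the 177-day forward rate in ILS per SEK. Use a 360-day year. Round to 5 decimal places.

T = 177/360 years.
Growth of 1 ILS over T: 1 + 0.0881×177/360 = 1.0433158.
Growth of 1 SEK over T: 1 + 0.0732×177/360 = 1.035990.
So F = 0.31254 × 1.0433158 / 1.035990 = 0.3147501 (ILS/SEK).

0.31475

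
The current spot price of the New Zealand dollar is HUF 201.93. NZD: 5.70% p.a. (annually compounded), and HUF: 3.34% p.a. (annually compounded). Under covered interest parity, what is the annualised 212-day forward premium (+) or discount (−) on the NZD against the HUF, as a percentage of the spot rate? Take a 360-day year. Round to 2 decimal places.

T = 212/360 years.
F = S · g_HUF/g_NZD = 201.93 × 1.0195359/1.0331836 = 199.26263.
(F − S)/S ÷ T = (199.26263 − 201.93)/201.93/(212/360) = -0.022431 → -2.24%.

-2.24%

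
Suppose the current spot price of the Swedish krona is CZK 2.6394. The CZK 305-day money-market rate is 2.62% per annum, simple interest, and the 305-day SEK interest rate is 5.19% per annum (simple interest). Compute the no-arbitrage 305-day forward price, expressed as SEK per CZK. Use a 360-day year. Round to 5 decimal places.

T = 305/360 years.
CZK accumulates by 1 + 0.0262×305/360 = 1.0221972.
SEK accumulates by 1 + 0.0519×305/360 = 1.0439708.
Forward (CZK per SEK) = 2.6394 × 1.0221972 / 1.0439708 = 2.584351.
Invert for SEK per CZK: 1 / 2.584351 = 0.38694.

0.38694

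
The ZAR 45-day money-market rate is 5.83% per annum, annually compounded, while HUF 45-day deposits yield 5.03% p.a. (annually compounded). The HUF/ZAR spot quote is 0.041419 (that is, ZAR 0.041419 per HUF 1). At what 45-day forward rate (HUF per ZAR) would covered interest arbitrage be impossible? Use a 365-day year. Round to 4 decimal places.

24.1209

T = 45/365 years.
ZAR growth factor: (1 + 0.0583)^(45/365) = 1.00701041.
HUF growth factor: (1 + 0.0503)^(45/365) = 1.00606879.
So F = 0.041419 × 1.00701041 / 1.00606879 = 0.041457766 (ZAR/HUF).
Quoted the other way: 1/0.041457766 = 24.1209 HUF per ZAR.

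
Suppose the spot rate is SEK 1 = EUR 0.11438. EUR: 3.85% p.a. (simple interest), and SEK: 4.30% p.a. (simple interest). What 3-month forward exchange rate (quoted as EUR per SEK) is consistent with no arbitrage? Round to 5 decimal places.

T = 3/12 years.
EUR growth factor: 1 + 0.0385×3/12 = 1.009625.
Growth of 1 SEK over T: 1 + 0.0430×3/12 = 1.010750.
Forward (EUR per SEK) = 0.11438 × 1.009625 / 1.010750 = 0.1142527.

0.11425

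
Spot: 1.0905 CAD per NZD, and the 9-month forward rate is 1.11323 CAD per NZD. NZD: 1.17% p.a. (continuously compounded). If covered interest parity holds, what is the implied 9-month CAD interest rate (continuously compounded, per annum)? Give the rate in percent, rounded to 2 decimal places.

3.92%

T = 9/12 years.
By CIP, F/S equals the CAD-to-NZD growth ratio: 1.11323/1.0905 = 1.0208436.
The NZD side grows by e^(0.0117×9/12) = 1.0088136.
Hence g_CAD = 1.0298409.
Take logs: ln 1.0298409 / (9/12) = 0.039206, so 3.92%.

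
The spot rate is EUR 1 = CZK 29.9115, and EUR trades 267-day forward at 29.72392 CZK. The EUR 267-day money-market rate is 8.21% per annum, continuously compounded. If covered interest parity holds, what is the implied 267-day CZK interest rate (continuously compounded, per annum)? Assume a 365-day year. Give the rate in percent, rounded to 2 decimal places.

7.35%

T = 267/365 years.
F/S = 29.72392/29.9115 = 0.9937288 = (growth of CZK) / (growth of EUR).
The EUR side grows by e^(0.0821×267/365) = 1.0618968.
So the CZK growth factor = 1.0552374.
r = ln(1.0552374)/(267/365) = 0.073500 → 7.35%.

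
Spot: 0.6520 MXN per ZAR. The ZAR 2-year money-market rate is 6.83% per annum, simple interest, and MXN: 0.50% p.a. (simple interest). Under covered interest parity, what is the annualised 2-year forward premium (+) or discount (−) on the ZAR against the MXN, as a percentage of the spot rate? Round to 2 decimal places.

T = 2 years.
CIP forward (MXN per ZAR) = 0.652 × 1.010000/1.136600 = 0.5793771.
(F − S)/S ÷ T = (0.5793771 − 0.652)/0.652/2 = -0.055692 → -5.57%.

-5.57%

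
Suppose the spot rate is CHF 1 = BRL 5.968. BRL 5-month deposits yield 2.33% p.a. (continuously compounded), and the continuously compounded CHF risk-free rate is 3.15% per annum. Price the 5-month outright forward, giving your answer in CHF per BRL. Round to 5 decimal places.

0.16813

T = 5/12 years.
BRL growth factor: e^(0.0233×5/12) = 1.0097556.
CHF growth factor: e^(0.0315×5/12) = 1.0132115.
Forward (BRL per CHF) = 5.968 × 1.0097556 / 1.0132115 = 5.947644.
Quoted the other way: 1/5.947644 = 0.16813 CHF per BRL.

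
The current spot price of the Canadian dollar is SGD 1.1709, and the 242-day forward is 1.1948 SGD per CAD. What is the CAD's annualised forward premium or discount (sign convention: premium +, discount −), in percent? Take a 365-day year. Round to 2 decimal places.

+3.08%

T = 242/365 years.
(F − S)/S = (1.1948 − 1.1709)/1.1709 = 0.0204116.
Per annum: 0.0204116 / (242/365) = 0.030786 = 3.08%.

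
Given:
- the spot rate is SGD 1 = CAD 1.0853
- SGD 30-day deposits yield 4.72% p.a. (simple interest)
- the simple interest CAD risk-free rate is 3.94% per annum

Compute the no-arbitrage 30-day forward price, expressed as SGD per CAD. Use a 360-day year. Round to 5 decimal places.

0.92200

T = 30/360 years.
CAD growth factor: 1 + 0.0394×30/360 = 1.0032833.
SGD growth factor: 1 + 0.0472×30/360 = 1.0039333.
Forward (CAD per SGD) = 1.0853 × 1.0032833 / 1.0039333 = 1.084597.
Quoted the other way: 1/1.084597 = 0.92200 SGD per CAD.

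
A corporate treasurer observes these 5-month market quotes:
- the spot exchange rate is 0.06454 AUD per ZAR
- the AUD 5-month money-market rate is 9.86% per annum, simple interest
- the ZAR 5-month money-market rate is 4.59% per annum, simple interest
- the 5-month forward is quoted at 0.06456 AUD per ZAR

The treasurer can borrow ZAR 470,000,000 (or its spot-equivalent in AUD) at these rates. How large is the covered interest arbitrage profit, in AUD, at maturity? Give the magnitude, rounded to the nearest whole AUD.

T = 5/12 years.
Invest the ZAR and cover forward: 470,000,000 × 1.019125 × 0.06456 = AUD 30,923,513.70.
Convert at spot and invest in AUD: 470,000,000 × 0.06454 × 1.0410833333 = AUD 31,580,013.62.
The quoted forward undervalues ZAR, so borrow ZAR, convert to AUD at spot, deposit the AUD at 9.86%, and buy ZAR forward at 0.06456 to cover the loan.
Profit = 31,580,013.62 − 30,923,513.70 = AUD 656,500.

AUD 656,500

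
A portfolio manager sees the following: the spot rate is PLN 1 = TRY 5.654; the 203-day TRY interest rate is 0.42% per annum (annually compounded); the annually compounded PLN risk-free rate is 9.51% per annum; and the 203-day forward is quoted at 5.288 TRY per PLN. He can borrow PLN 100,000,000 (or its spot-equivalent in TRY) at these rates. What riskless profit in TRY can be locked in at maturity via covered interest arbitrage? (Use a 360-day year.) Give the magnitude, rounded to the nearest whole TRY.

TRY 10,143,225

T = 203/360 years.
Invest the PLN and cover forward: 100,000,000 × 1.05256166235 × 5.288 = TRY 556,594,607.05.
Convert at spot and invest in TRY: 100,000,000 × 5.654 × 1.00236616868 = TRY 566,737,831.77.
The quoted forward undervalues PLN, so borrow PLN, convert to TRY at spot, deposit the TRY at 0.42%, and buy PLN forward at 5.288 to cover the loan.
Profit = 566,737,831.77 − 556,594,607.05 = TRY 10,143,225.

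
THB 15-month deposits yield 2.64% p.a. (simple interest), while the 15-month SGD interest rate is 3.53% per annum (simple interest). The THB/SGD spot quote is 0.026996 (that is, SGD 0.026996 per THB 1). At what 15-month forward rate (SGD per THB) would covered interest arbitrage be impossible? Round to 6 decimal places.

T = 15/12 years.
Growth of 1 SGD over T: 1 + 0.0353×15/12 = 1.044125.
THB accumulates by 1 + 0.0264×15/12 = 1.033000.
CIP: F = S · (grow SGD)/(grow THB) = 0.026996 × 1.044125/1.033000 = 0.02728674 SGD per THB.

0.027287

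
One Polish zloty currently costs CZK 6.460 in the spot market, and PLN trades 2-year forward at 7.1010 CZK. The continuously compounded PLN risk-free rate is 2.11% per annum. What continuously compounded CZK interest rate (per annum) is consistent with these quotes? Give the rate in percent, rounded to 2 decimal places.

T = 2 years.
CIP gives F = S · g_CZK/g_PLN, so g_CZK/g_PLN = 7.101/6.46 = 1.0992260.
PLN growth factor: e^(0.0211×2) = 1.0431031.
Hence g_CZK = 1.146606.
Take logs: ln 1.146606 / 2 = 0.068403, so 6.84%.

6.84%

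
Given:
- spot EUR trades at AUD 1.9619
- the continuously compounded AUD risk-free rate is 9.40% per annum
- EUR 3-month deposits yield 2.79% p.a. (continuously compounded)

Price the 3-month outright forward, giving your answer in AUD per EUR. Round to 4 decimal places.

T = 3/12 years.
AUD growth factor: e^(0.0940×3/12) = 1.0237783.
EUR accumulates by e^(0.0279×3/12) = 1.0069994.
Forward (AUD per EUR) = 1.9619 × 1.0237783 / 1.0069994 = 1.994590.

1.9946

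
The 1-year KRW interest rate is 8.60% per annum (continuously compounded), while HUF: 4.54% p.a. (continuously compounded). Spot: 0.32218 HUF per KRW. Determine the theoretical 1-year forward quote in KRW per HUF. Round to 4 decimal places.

T = 1 year.
Growth of 1 HUF over T: e^(0.0454×1) = 1.0464464.
KRW growth factor: e^(0.0860×1) = 1.0898063.
CIP: F = S · (grow HUF)/(grow KRW) = 0.32218 × 1.0464464/1.0898063 = 0.3093615 HUF per KRW.
Quoted the other way: 1/0.3093615 = 3.2325 KRW per HUF.

3.2325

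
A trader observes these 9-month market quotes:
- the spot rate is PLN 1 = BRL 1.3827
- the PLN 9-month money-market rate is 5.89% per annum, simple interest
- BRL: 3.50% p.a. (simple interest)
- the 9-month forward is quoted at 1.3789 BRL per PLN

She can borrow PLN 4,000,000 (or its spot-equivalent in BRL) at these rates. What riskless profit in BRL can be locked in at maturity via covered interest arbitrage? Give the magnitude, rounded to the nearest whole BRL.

BRL 83,268

T = 9/12 years.
Route A — deposit PLN, sell forward: 4,000,000 × 1.044175 × 1.3789 = BRL 5,759,251.63.
Route B — convert at spot, deposit BRL: 4,000,000 × 1.3827 × 1.026250 = BRL 5,675,983.50.
The quoted forward overvalues PLN, so borrow BRL, buy PLN at spot, deposit the PLN at 5.89%, and sell the proceeds forward at 1.3789.
Arbitrage profit = |5,759,251.63 − 5,675,983.50| = BRL 83,268.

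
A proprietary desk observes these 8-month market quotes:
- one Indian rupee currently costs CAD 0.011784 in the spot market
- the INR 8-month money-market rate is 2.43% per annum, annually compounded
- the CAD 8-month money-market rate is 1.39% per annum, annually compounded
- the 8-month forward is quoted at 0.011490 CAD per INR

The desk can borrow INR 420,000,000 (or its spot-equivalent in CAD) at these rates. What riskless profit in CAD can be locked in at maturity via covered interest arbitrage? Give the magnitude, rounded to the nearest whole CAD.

T = 8/12 years.
Route A — deposit INR, sell forward: 420,000,000 × 1.016135089 × 0.011490 = CAD 4,903,664.71.
Route B — convert at spot, deposit CAD: 420,000,000 × 0.011784 × 1.00924533 = CAD 4,995,037.73.
The quoted forward undervalues INR, so borrow INR, convert to CAD at spot, deposit the CAD at 1.39%, and buy INR forward at 0.011490 to cover the loan.
Arbitrage profit = |4,903,664.71 − 4,995,037.73| = CAD 91,373.

CAD 91,373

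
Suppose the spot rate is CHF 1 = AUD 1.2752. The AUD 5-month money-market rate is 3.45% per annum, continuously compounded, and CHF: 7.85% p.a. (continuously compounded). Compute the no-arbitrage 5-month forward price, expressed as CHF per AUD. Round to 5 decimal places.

0.79870

T = 5/12 years.
AUD accumulates by e^(0.0345×5/12) = 1.0144788.
CHF accumulates by e^(0.0785×5/12) = 1.0332491.
So F = 1.2752 × 1.0144788 / 1.0332491 = 1.252034 (AUD/CHF).
Quoted the other way: 1/1.252034 = 0.79870 CHF per AUD.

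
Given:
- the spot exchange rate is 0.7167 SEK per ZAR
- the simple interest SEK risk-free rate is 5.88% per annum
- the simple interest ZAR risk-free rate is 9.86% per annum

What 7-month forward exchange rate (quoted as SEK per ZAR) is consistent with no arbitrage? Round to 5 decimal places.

T = 7/12 years.
Growth of 1 SEK over T: 1 + 0.0588×7/12 = 1.034300.
ZAR growth factor: 1 + 0.0986×7/12 = 1.0575167.
CIP: F = S · (grow SEK)/(grow ZAR) = 0.7167 × 1.034300/1.0575167 = 0.7009656 SEK per ZAR.

0.70097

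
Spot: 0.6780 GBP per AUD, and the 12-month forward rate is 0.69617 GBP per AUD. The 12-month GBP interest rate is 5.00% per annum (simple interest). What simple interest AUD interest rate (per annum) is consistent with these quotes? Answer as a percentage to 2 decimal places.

2.26%

T = 1 year.
F/S = 0.69617/0.678 = 1.0267994 = (growth of GBP) / (growth of AUD).
GBP growth factor: 1 + 0.0500×1 = 1.050000.
So the AUD growth factor = 1.0225951.
r = (1.0225951 − 1)/1 = 0.022595 → 2.26%.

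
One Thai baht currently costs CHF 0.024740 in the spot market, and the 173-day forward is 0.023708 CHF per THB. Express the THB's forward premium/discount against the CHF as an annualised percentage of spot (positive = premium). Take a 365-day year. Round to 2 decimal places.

-8.80%

T = 173/365 years.
THB trades forward at -4.17138% vs spot over the period.
Per annum: -0.0417138 / (173/365) = -0.088009 = -8.80%.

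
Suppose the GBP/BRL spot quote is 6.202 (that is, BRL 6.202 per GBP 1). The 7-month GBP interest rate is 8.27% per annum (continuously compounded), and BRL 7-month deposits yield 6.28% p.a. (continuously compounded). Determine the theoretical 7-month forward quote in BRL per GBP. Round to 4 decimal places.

6.1304

T = 7/12 years.
BRL growth factor: e^(0.0628×7/12) = 1.0373126.
Growth of 1 GBP over T: e^(0.0827×7/12) = 1.0494242.
So F = 6.202 × 1.0373126 / 1.0494242 = 6.130422 (BRL/GBP).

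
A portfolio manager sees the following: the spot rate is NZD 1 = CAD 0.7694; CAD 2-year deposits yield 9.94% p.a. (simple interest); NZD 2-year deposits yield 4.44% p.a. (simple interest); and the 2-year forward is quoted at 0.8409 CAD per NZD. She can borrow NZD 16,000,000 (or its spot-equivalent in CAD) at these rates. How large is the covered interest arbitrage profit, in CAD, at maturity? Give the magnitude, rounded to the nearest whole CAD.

CAD 108,557

T = 2 years.
Keep in NZD, deliver into the forward: 16,000,000·1.088800·0.8409 = CAD 14,649,150.72.
Swap to CAD now, deposit: 16,000,000·0.7694·1.198800 = CAD 14,757,707.52.
The quoted forward undervalues NZD, so borrow NZD, convert to CAD at spot, deposit the CAD at 9.94%, and buy NZD forward at 0.8409 to cover the loan.
The gap between the two covered legs is CAD 108,557.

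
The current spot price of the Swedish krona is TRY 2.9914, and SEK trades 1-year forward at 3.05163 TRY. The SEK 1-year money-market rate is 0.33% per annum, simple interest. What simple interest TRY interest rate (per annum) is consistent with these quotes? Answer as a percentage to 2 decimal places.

2.35%

T = 1 year.
F/S = 3.05163/2.9914 = 1.0201344 = (growth of TRY) / (growth of SEK).
The SEK side grows by 1 + 0.0033×1 = 1.003300.
Hence g_TRY = 1.0235008.
r = (1.0235008 − 1)/1 = 0.023501 → 2.35%.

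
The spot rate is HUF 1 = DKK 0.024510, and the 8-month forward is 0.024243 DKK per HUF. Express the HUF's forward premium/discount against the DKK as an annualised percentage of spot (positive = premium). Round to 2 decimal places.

T = 8/12 years.
(F − S)/S = (0.024243 − 0.02451)/0.02451 = -0.0108935.
×(1/T) gives -1.63% p.a.

-1.63%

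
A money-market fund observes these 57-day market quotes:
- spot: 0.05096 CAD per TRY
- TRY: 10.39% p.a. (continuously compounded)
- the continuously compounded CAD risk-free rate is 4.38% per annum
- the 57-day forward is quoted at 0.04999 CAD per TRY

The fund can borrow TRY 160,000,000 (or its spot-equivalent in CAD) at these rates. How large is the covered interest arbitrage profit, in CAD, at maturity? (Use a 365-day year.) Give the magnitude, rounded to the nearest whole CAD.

CAD 80,325

T = 57/365 years.
Invest the TRY and cover forward: 160,000,000 × 1.016357827 × 0.04999 = CAD 8,129,236.44.
Convert at spot and invest in CAD: 160,000,000 × 0.05096 × 1.006863446 = CAD 8,209,561.79.
The quoted forward undervalues TRY, so borrow TRY, convert to CAD at spot, deposit the CAD at 4.38%, and buy TRY forward at 0.04999 to cover the loan.
Profit = 8,209,561.79 − 8,129,236.44 = CAD 80,325.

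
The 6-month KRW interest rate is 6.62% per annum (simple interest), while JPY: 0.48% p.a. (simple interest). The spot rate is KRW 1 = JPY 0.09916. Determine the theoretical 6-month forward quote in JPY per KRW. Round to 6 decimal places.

0.096213

T = 6/12 years.
JPY growth factor: 1 + 0.0048×6/12 = 1.002400.
KRW accumulates by 1 + 0.0662×6/12 = 1.033100.
So F = 0.09916 × 1.002400 / 1.033100 = 0.09621332 (JPY/KRW).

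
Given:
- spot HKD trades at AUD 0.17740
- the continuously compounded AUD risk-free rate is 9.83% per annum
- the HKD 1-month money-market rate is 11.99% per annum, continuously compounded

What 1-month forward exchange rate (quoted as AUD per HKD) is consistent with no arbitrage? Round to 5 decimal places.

0.17708

T = 1/12 years.
AUD growth factor: e^(0.0983×1/12) = 1.0082253.
HKD accumulates by e^(0.1199×1/12) = 1.0100418.
CIP: F = S · (grow AUD)/(grow HKD) = 0.1774 × 1.0082253/1.0100418 = 0.1770810 AUD per HKD.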